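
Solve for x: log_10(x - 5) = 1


Convert to exponential form: x - 5 = 10^1 = 10
x = 10 + 5 = 15
Check: log_10(15 - 5) = log_10(10) = log_10(10) = 1 ✓

x = 15


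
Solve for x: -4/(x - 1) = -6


Multiply both sides by (x - 1): -4 = -6(x - 1)
Distribute: -4 = -6x + 6
-6x = -4 - 6 = -10
x = 5/3

x = 5/3


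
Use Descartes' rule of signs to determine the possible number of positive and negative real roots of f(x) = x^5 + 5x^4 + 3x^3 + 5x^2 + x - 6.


Descartes' rule of signs:

For positive roots, count sign changes in f(x) = x^5 + 5x^4 + 3x^3 + 5x^2 + x - 6:
Signs of coefficients: +, +, +, +, +, -
Number of sign changes: 1
Possible positive real roots: 1

For negative roots, examine f(-x) = -x^5 + 5x^4 - 3x^3 + 5x^2 - x - 6:
Signs of coefficients: -, +, -, +, -, -
Number of sign changes: 4
Possible negative real roots: 4, 2, 0

Positive roots: 1; Negative roots: 4 or 2 or 0


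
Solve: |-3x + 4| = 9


An absolute value equation |expr| = 9 gives two cases:
Case 1: -3x + 4 = 9
  -3x = 5, so x = -5/3
Case 2: -3x + 4 = -9
  -3x = -13, so x = 13/3

x = -5/3, x = 13/3


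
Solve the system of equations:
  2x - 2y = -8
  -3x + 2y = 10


Using Cramer's rule:
Determinant D = (2)(2) - (-3)(-2) = 4 - 6 = -2
Dx = (-8)(2) - (10)(-2) = -16 + 20 = 4
Dy = (2)(10) - (-3)(-8) = 20 - 24 = -4
x = Dx/D = 4/-2 = -2
y = Dy/D = -4/-2 = 2

x = -2, y = 2


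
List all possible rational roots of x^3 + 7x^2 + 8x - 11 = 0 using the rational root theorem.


Rational root theorem: possible roots are ±p/q where:
  p divides the constant term (-11): p ∈ {1, 11}
  q divides the leading coefficient (1): q ∈ {1}

All possible rational roots: -11, -1, 1, 11

-11, -1, 1, 11


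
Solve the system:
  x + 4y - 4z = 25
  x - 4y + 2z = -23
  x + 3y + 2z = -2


Using Cramer's rule. Expand each determinant along the first row.
D  = 1*[(-4)*2 - 2*3] - 4*[1*2 - 2*1] + (-4)*[1*3 - (-4)*1]
  = 1*(-14) - 4*(0) + (-4)*(7) = -42
Dx = 25*[(-4)*2 - 2*3] - 4*[(-23)*2 - 2*(-2)] + (-4)*[(-23)*3 - (-4)*(-2)]
  = 25*(-14) - 4*(-42) + (-4)*(-77) = 126
Dy = 1*[(-23)*2 - 2*(-2)] - 25*[1*2 - 2*1] + (-4)*[1*(-2) - (-23)*1]
  = 1*(-42) - 25*(0) + (-4)*(21) = -126
Dz = 1*[(-4)*(-2) - (-23)*3] - 4*[1*(-2) - (-23)*1] + 25*[1*3 - (-4)*1]
  = 1*(77) - 4*(21) + 25*(7) = 168
x = Dx/D = 126/-42 = -3, y = Dy/D = -126/-42 = 3, z = Dz/D = 168/-42 = -4
Check eq1: (1)(-3) + (4)(3) + (-4)(-4) = 25 = 25 ✓
Check eq2: (1)(-3) + (-4)(3) + (2)(-4) = -23 = -23 ✓
Check eq3: (1)(-3) + (3)(3) + (2)(-4) = -2 = -2 ✓

x = -3, y = 3, z = -4


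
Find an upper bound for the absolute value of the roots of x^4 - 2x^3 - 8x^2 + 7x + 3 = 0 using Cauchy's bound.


Cauchy's bound: all roots r satisfy |r| <= 1 + max(|a_i/a_n|) for i = 0,...,n-1
where a_n is the leading coefficient.

Coefficients: [1, -2, -8, 7, 3]
Leading coefficient a_n = 1
Ratios |a_i/a_n|: 2, 8, 7, 3
Maximum ratio: 8
Cauchy's bound: |r| <= 1 + 8 = 9

Upper bound = 9


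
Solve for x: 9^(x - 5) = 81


Express both sides with the same base.
81 = 9^2
Since the bases match, equate exponents: x - 5 = 2
So x = 2 - (-5) = 7

x = 7


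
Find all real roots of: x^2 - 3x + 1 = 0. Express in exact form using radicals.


Using the quadratic formula: x = (-b ± sqrt(b^2 - 4ac)) / (2a)
Here a = 1, b = -3, c = 1
Discriminant = b^2 - 4ac = (-3)^2 - 4(1)(1) = 9 - 4 = 5
Since discriminant = 5 > 0, there are two real roots.
x = (3 ± sqrt(5)) / 2
Numerically: x ≈ 2.6180 or x ≈ 0.3820

x = (3 + sqrt(5)) / 2 or x = (3 - sqrt(5)) / 2


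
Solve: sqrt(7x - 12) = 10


Square both sides: 7x - 12 = 10^2 = 100
7x = 100 + 12 = 112
x = 16
Check: sqrt(7*16 - 12) = sqrt(100) = 10 ✓

x = 16


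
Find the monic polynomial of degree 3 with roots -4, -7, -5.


A monic polynomial with roots -4, -7, -5 is:
p(x) = (x + 4)(x + 7)(x + 5)
After multiplying by (x + 4): x + 4
After multiplying by (x + 7): x^2 + 11x + 28
After multiplying by (x + 5): x^3 + 16x^2 + 83x + 140

x^3 + 16x^2 + 83x + 140


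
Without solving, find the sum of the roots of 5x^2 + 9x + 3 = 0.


By Vieta's formulas for ax^2 + bx + c = 0:
  Sum of roots = -b/a
  Product of roots = c/a

Here a = 5, b = 9, c = 3
Sum = -(9)/5 = -9/5
Product = 3/5 = 3/5

Sum = -9/5


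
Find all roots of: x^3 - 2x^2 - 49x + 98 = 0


Let p(x) = x^3 - 2x^2 - 49x + 98. By the rational root theorem (leading coefficient 1), any rational root is an integer divisor of 98: try ±1, ±2, ... in turn.
Test x = 1: value = 48 ≠ 0.
Test x = -1: value = 144 ≠ 0.
Test x = 2: value = 0 ✓, so (x - 2) is a factor.
Synthetic division by (x - 2): bring down 1; 1(2) - 2 = 0; 0(2) - 49 = -49; (-49)(2) + 98 = 0 → quotient x^2 - 49, remainder 0.
Solve the quadratic x^2 - 49 = 0: discriminant = 0^2 - 4(1)(-49) = 0 + 196 = 196.
sqrt(196) = 14, so x = (0 ± 14)/2: x = 7 or x = -7.
Collecting all roots found:

x = -7, x = 2, x = 7


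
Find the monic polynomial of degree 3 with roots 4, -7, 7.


A monic polynomial with roots 4, -7, 7 is:
p(x) = (x - 4)(x + 7)(x - 7)
After multiplying by (x - 4): x - 4
After multiplying by (x + 7): x^2 + 3x - 28
After multiplying by (x - 7): x^3 - 4x^2 - 49x + 196

x^3 - 4x^2 - 49x + 196


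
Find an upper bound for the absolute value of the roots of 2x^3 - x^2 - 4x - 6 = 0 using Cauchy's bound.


Cauchy's bound: all roots r satisfy |r| <= 1 + max(|a_i/a_n|) for i = 0,...,n-1
where a_n is the leading coefficient.

Coefficients: [2, -1, -4, -6]
Leading coefficient a_n = 2
Ratios |a_i/a_n|: 1/2, 2, 3
Maximum ratio: 3
Cauchy's bound: |r| <= 1 + 3 = 4

Upper bound = 4


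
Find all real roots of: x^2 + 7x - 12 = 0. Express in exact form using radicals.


Using the quadratic formula: x = (-b ± sqrt(b^2 - 4ac)) / (2a)
Here a = 1, b = 7, c = -12
Discriminant = b^2 - 4ac = 7^2 - 4(1)(-12) = 49 + 48 = 97
Since discriminant = 97 > 0, there are two real roots.
x = (-7 ± sqrt(97)) / 2
Numerically: x ≈ 1.4244 or x ≈ -8.4244

x = (-7 + sqrt(97)) / 2 or x = (-7 - sqrt(97)) / 2


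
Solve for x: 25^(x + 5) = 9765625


Express both sides with the same base.
9765625 = 25^5
Since the bases match, equate exponents: x + 5 = 5
So x = 5 - (5) = 0

x = 0


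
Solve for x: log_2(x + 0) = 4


Convert to exponential form: x + 0 = 2^4 = 16
x = 16 - 0 = 16
Check: log_2(16 + 0) = log_2(16) = log_2(16) = 4 ✓

x = 16


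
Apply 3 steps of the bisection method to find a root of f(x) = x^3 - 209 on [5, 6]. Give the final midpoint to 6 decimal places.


f(x) = x^3 - 209
f(5) = -84 < 0
f(6) = 7 > 0

Step 1: midpoint = (5.000000 + 6.000000)/2 = 5.500000
  f(5.500000) = -42.625000
  f(mid) < 0, so root is in [5.500000, 6.000000]

Step 2: midpoint = (5.500000 + 6.000000)/2 = 5.750000
  f(5.750000) = -18.890625
  f(mid) < 0, so root is in [5.750000, 6.000000]

Step 3: midpoint = (5.750000 + 6.000000)/2 = 5.875000
  f(5.875000) = -6.220703
  f(mid) < 0, so root is in [5.875000, 6.000000]

midpoint = 5.875000


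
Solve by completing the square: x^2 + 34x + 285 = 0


Start: x^2 + 34x + 285 = 0
Move constant: x^2 + 34x = -285
Half of 34 is 17, squared is 289
Add 289 to both sides: x^2 + 34x + 289 = 4
(x + 17)^2 = 4
x + 17 = ±2
x = -17 + 2 = -15 or x = -17 - 2 = -19

x = -19, x = -15


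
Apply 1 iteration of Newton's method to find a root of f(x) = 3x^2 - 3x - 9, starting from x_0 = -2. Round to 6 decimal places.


Newton's method: x_(n+1) = x_n - f(x_n)/f'(x_n)
f(x) = 3x^2 - 3x - 9
f'(x) = 6x - 3

Iteration 1:
  f(-2.000000) = 9.000000
  f'(-2.000000) = -15.000000
  x_1 = -2.000000 - (9.000000)/(-15.000000) = -1.400000

x_1 = -1.400000


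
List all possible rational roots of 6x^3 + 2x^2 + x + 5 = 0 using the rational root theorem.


Rational root theorem: possible roots are ±p/q where:
  p divides the constant term (5): p ∈ {1, 5}
  q divides the leading coefficient (6): q ∈ {1, 2, 3, 6}

All possible rational roots: -5, -5/2, -5/3, -1, -5/6, -1/2, -1/3, -1/6, 1/6, 1/3, 1/2, 5/6, 1, 5/3, 5/2, 5

-5, -5/2, -5/3, -1, -5/6, -1/2, -1/3, -1/6, 1/6, 1/3, 1/2, 5/6, 1, 5/3, 5/2, 5


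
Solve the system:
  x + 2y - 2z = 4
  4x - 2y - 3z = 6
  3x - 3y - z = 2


Using Cramer's rule. Expand each determinant along the first row.
D  = 1*[(-2)*(-1) - (-3)*(-3)] - 2*[4*(-1) - (-3)*3] + (-2)*[4*(-3) - (-2)*3]
  = 1*(-7) - 2*(5) + (-2)*(-6) = -5
Dx = 4*[(-2)*(-1) - (-3)*(-3)] - 2*[6*(-1) - (-3)*2] + (-2)*[6*(-3) - (-2)*2]
  = 4*(-7) - 2*(0) + (-2)*(-14) = 0
Dy = 1*[6*(-1) - (-3)*2] - 4*[4*(-1) - (-3)*3] + (-2)*[4*2 - 6*3]
  = 1*(0) - 4*(5) + (-2)*(-10) = 0
Dz = 1*[(-2)*2 - 6*(-3)] - 2*[4*2 - 6*3] + 4*[4*(-3) - (-2)*3]
  = 1*(14) - 2*(-10) + 4*(-6) = 10
x = Dx/D = 0/-5 = 0, y = Dy/D = 0/-5 = 0, z = Dz/D = 10/-5 = -2
Check eq1: (1)(0) + (2)(0) + (-2)(-2) = 4 = 4 ✓
Check eq2: (4)(0) + (-2)(0) + (-3)(-2) = 6 = 6 ✓
Check eq3: (3)(0) + (-3)(0) + (-1)(-2) = 2 = 2 ✓

x = 0, y = 0, z = -2


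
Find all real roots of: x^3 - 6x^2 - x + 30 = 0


Let p(x) = x^3 - 6x^2 - x + 30. By the rational root theorem (leading coefficient 1), any rational root is an integer divisor of 30: try ±1, ±2, ... in turn.
Test x = 1: value = 24 ≠ 0.
Test x = -1: value = 24 ≠ 0.
Test x = 2: value = 12 ≠ 0.
Test x = -2: value = 0 ✓, so (x + 2) is a factor.
Synthetic division by (x + 2): bring down 1; 1(-2) - 6 = -8; (-8)(-2) - 1 = 15; 15(-2) + 30 = 0 → quotient x^2 - 8x + 15, remainder 0.
Solve the quadratic x^2 - 8x + 15 = 0: discriminant = (-8)^2 - 4(1)(15) = 64 - 60 = 4.
sqrt(4) = 2, so x = (8 ± 2)/2: x = 5 or x = 3.

x = -2, x = 3, x = 5


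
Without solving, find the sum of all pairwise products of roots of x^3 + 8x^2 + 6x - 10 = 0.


By Vieta's formulas for x^3 + bx^2 + cx + d = 0:
  r1 + r2 + r3 = -b/a = -8
  r1*r2 + r1*r3 + r2*r3 = c/a = 6
  r1*r2*r3 = -d/a = 10


Sum of pairwise products = 6


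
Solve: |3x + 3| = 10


An absolute value equation |expr| = 10 gives two cases:
Case 1: 3x + 3 = 10
  3x = 7, so x = 7/3
Case 2: 3x + 3 = -10
  3x = -13, so x = -13/3

x = -13/3, x = 7/3


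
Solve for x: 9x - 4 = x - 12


Starting with: 9x - 4 = x - 12
Move all x terms to left: (9 - 1)x = -12 + 4
Simplify: 8x = -8
Divide both sides by 8: x = -1

x = -1


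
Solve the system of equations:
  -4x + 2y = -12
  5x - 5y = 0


Using Cramer's rule:
Determinant D = (-4)(-5) - (5)(2) = 20 - 10 = 10
Dx = (-12)(-5) - (0)(2) = 60 - 0 = 60
Dy = (-4)(0) - (5)(-12) = 0 + 60 = 60
x = Dx/D = 60/10 = 6
y = Dy/D = 60/10 = 6

x = 6, y = 6


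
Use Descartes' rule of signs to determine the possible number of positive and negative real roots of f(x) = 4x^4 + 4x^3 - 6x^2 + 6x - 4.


Descartes' rule of signs:

For positive roots, count sign changes in f(x) = 4x^4 + 4x^3 - 6x^2 + 6x - 4:
Signs of coefficients: +, +, -, +, -
Number of sign changes: 3
Possible positive real roots: 3, 1

For negative roots, examine f(-x) = 4x^4 - 4x^3 - 6x^2 - 6x - 4:
Signs of coefficients: +, -, -, -, -
Number of sign changes: 1
Possible negative real roots: 1

Positive roots: 3 or 1; Negative roots: 1


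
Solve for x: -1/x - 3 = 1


Subtract -3 from both sides: -1/x = 4
Multiply both sides by x: -1 = 4 * x
Divide by 4: x = -1/4

x = -1/4


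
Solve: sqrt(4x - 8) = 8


Square both sides: 4x - 8 = 8^2 = 64
4x = 64 + 8 = 72
x = 18
Check: sqrt(4*18 - 8) = sqrt(64) = 8 ✓

x = 18


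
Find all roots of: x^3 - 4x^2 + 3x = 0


The constant term is 0, so x = 0 is a root. Factor out x:
  x^2 - 4x + 3 = 0
Solve the quadratic x^2 - 4x + 3 = 0: discriminant = (-4)^2 - 4(1)(3) = 16 - 12 = 4.
sqrt(4) = 2, so x = (4 ± 2)/2: x = 3 or x = 1.
Collecting all roots found:

x = 0, x = 1, x = 3


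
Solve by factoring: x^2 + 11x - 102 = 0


We need two numbers that multiply to -102 and add to 11.
Those numbers are -6 and 17 (since (-6) * 17 = -102 and (-6) + 17 = 11).
So x^2 + 11x - 102 = (x - 6)(x + 17) = 0
Setting each factor to zero: x = 6 or x = -17

x = -17, x = 6


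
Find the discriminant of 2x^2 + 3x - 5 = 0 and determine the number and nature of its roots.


For ax^2 + bx + c = 0, discriminant D = b^2 - 4ac
Here a = 2, b = 3, c = -5
D = (3)^2 - 4(2)(-5) = 9 + 40 = 49

D = 49 > 0 and is a perfect square (sqrt = 7)
The equation has 2 distinct real rational roots.

Discriminant = 49, 2 distinct real rational roots


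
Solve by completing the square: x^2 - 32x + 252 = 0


Start: x^2 - 32x + 252 = 0
Move constant: x^2 - 32x = -252
Half of -32 is -16, squared is 256
Add 256 to both sides: x^2 - 32x + 256 = 4
(x - 16)^2 = 4
x - 16 = ±2
x = 16 + 2 = 18 or x = 16 - 2 = 14

x = 14, x = 18


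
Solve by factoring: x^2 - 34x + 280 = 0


We need two numbers that multiply to 280 and add to -34.
Those numbers are -20 and -14 (since (-20) * (-14) = 280 and (-20) + (-14) = -34).
So x^2 - 34x + 280 = (x - 20)(x - 14) = 0
Setting each factor to zero: x = 20 or x = 14

x = 14, x = 20


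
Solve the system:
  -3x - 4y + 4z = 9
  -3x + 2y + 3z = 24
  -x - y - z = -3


Using Cramer's rule. Expand each determinant along the first row.
D  = (-3)*[2*(-1) - 3*(-1)] - (-4)*[(-3)*(-1) - 3*(-1)] + 4*[(-3)*(-1) - 2*(-1)]
  = (-3)*(1) - (-4)*(6) + 4*(5) = 41
Dx = 9*[2*(-1) - 3*(-1)] - (-4)*[24*(-1) - 3*(-3)] + 4*[24*(-1) - 2*(-3)]
  = 9*(1) - (-4)*(-15) + 4*(-18) = -123
Dy = (-3)*[24*(-1) - 3*(-3)] - 9*[(-3)*(-1) - 3*(-1)] + 4*[(-3)*(-3) - 24*(-1)]
  = (-3)*(-15) - 9*(6) + 4*(33) = 123
Dz = (-3)*[2*(-3) - 24*(-1)] - (-4)*[(-3)*(-3) - 24*(-1)] + 9*[(-3)*(-1) - 2*(-1)]
  = (-3)*(18) - (-4)*(33) + 9*(5) = 123
x = Dx/D = -123/41 = -3, y = Dy/D = 123/41 = 3, z = Dz/D = 123/41 = 3
Check eq1: (-3)(-3) + (-4)(3) + (4)(3) = 9 = 9 ✓
Check eq2: (-3)(-3) + (2)(3) + (3)(3) = 24 = 24 ✓
Check eq3: (-1)(-3) + (-1)(3) + (-1)(3) = -3 = -3 ✓

x = -3, y = 3, z = 3


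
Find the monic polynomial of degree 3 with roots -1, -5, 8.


A monic polynomial with roots -1, -5, 8 is:
p(x) = (x + 1)(x + 5)(x - 8)
After multiplying by (x + 1): x + 1
After multiplying by (x + 5): x^2 + 6x + 5
After multiplying by (x - 8): x^3 - 2x^2 - 43x - 40

x^3 - 2x^2 - 43x - 40


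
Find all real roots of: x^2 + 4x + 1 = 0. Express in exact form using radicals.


Using the quadratic formula: x = (-b ± sqrt(b^2 - 4ac)) / (2a)
Here a = 1, b = 4, c = 1
Discriminant = b^2 - 4ac = 4^2 - 4(1)(1) = 16 - 4 = 12
Since discriminant = 12 > 0, there are two real roots.
x = (-4 ± 2*sqrt(3)) / 2
Simplifying: x = -2 ± sqrt(3)
Numerically: x ≈ -0.2679 or x ≈ -3.7321

x = -2 + sqrt(3) or x = -2 - sqrt(3)


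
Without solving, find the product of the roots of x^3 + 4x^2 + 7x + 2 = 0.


By Vieta's formulas for x^3 + bx^2 + cx + d = 0:
  r1 + r2 + r3 = -b/a = -4
  r1*r2 + r1*r3 + r2*r3 = c/a = 7
  r1*r2*r3 = -d/a = -2


Product = -2


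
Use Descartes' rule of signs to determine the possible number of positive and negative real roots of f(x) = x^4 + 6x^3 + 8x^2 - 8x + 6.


Descartes' rule of signs:

For positive roots, count sign changes in f(x) = x^4 + 6x^3 + 8x^2 - 8x + 6:
Signs of coefficients: +, +, +, -, +
Number of sign changes: 2
Possible positive real roots: 2, 0

For negative roots, examine f(-x) = x^4 - 6x^3 + 8x^2 + 8x + 6:
Signs of coefficients: +, -, +, +, +
Number of sign changes: 2
Possible negative real roots: 2, 0

Positive roots: 2 or 0; Negative roots: 2 or 0


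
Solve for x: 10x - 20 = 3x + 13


Starting with: 10x - 20 = 3x + 13
Move all x terms to left: (10 - 3)x = 13 + 20
Simplify: 7x = 33
Divide both sides by 7: x = 33/7

x = 33/7


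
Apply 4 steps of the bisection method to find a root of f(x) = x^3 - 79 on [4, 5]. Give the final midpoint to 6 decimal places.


f(x) = x^3 - 79
f(4) = -15 < 0
f(5) = 46 > 0

Step 1: midpoint = (4.000000 + 5.000000)/2 = 4.500000
  f(4.500000) = 12.125000
  f(mid) > 0, so root is in [4.000000, 4.500000]

Step 2: midpoint = (4.000000 + 4.500000)/2 = 4.250000
  f(4.250000) = -2.234375
  f(mid) < 0, so root is in [4.250000, 4.500000]

Step 3: midpoint = (4.250000 + 4.500000)/2 = 4.375000
  f(4.375000) = 4.740234
  f(mid) > 0, so root is in [4.250000, 4.375000]

Step 4: midpoint = (4.250000 + 4.375000)/2 = 4.312500
  f(4.312500) = 1.202393
  f(mid) > 0, so root is in [4.250000, 4.312500]

midpoint = 4.312500


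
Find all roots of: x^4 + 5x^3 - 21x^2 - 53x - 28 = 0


Let p(x) = x^4 + 5x^3 - 21x^2 - 53x - 28. By the rational root theorem (leading coefficient 1), any rational root is an integer divisor of 28: try ±1, ±2, ... in turn.
Test x = 1: value = -96 ≠ 0.
Test x = -1: value = 0 ✓, so (x + 1) is a factor.
Synthetic division by (x + 1): bring down 1; 1(-1) + 5 = 4; 4(-1) - 21 = -25; (-25)(-1) - 53 = -28; (-28)(-1) - 28 = 0 → quotient x^3 + 4x^2 - 25x - 28, remainder 0.
Continue with the quotient x^3 + 4x^2 - 25x - 28 (candidates must divide 28; re-test x = -1 first in case it repeats).
Test x = -1: value = 0 ✓, so (x + 1) is a factor.
Synthetic division by (x + 1): bring down 1; 1(-1) + 4 = 3; 3(-1) - 25 = -28; (-28)(-1) - 28 = 0 → quotient x^2 + 3x - 28, remainder 0.
Solve the quadratic x^2 + 3x - 28 = 0: discriminant = 3^2 - 4(1)(-28) = 9 + 112 = 121.
sqrt(121) = 11, so x = (-3 ± 11)/2: x = 4 or x = -7.
Collecting all roots found:

x = -7, x = -1 (multiplicity 2), x = 4


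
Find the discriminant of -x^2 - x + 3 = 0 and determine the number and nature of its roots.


For ax^2 + bx + c = 0, discriminant D = b^2 - 4ac
Here a = -1, b = -1, c = 3
D = (-1)^2 - 4(-1)(3) = 1 + 12 = 13

D = 13 > 0 but not a perfect square
The equation has 2 distinct real irrational roots.

Discriminant = 13, 2 distinct real irrational roots


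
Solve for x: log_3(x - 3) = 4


Convert to exponential form: x - 3 = 3^4 = 81
x = 81 + 3 = 84
Check: log_3(84 - 3) = log_3(81) = log_3(81) = 4 ✓

x = 84


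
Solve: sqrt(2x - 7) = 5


Square both sides: 2x - 7 = 5^2 = 25
2x = 25 + 7 = 32
x = 16
Check: sqrt(2*16 - 7) = sqrt(25) = 5 ✓

x = 16


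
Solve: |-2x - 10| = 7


An absolute value equation |expr| = 7 gives two cases:
Case 1: -2x - 10 = 7
  -2x = 17, so x = -17/2
Case 2: -2x - 10 = -7
  -2x = 3, so x = -3/2

x = -17/2, x = -3/2


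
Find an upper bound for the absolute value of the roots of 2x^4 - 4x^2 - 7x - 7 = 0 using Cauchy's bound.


Cauchy's bound: all roots r satisfy |r| <= 1 + max(|a_i/a_n|) for i = 0,...,n-1
where a_n is the leading coefficient.

Coefficients: [2, 0, -4, -7, -7]
Leading coefficient a_n = 2
Ratios |a_i/a_n|: 0, 2, 7/2, 7/2
Maximum ratio: 7/2
Cauchy's bound: |r| <= 1 + 7/2 = 9/2

Upper bound = 9/2


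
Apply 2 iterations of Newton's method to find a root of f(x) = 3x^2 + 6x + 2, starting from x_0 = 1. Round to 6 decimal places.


Newton's method: x_(n+1) = x_n - f(x_n)/f'(x_n)
f(x) = 3x^2 + 6x + 2
f'(x) = 6x + 6

Iteration 1:
  f(1.000000) = 11.000000
  f'(1.000000) = 12.000000
  x_1 = 1.000000 - (11.000000)/(12.000000) = 0.083333

Iteration 2:
  f(0.083333) = 2.520833
  f'(0.083333) = 6.500000
  x_2 = 0.083333 - (2.520833)/(6.500000) = -0.304487

x_2 = -0.304487


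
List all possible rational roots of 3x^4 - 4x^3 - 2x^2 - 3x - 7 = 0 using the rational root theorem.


Rational root theorem: possible roots are ±p/q where:
  p divides the constant term (-7): p ∈ {1, 7}
  q divides the leading coefficient (3): q ∈ {1, 3}

All possible rational roots: -7, -7/3, -1, -1/3, 1/3, 1, 7/3, 7

-7, -7/3, -1, -1/3, 1/3, 1, 7/3, 7


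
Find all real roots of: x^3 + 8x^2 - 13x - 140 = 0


Let p(x) = x^3 + 8x^2 - 13x - 140. By the rational root theorem (leading coefficient 1), any rational root is an integer divisor of 140: try ±1, ±2, ... in turn.
Test x = 1: value = -144 ≠ 0.
Test x = -1: value = -120 ≠ 0.
Test x = 2: value = -126 ≠ 0.
Test x = -2: value = -90 ≠ 0.
Test x = 4: value = 0 ✓, so (x - 4) is a factor.
Synthetic division by (x - 4): bring down 1; 1(4) + 8 = 12; 12(4) - 13 = 35; 35(4) - 140 = 0 → quotient x^2 + 12x + 35, remainder 0.
Solve the quadratic x^2 + 12x + 35 = 0: discriminant = 12^2 - 4(1)(35) = 144 - 140 = 4.
sqrt(4) = 2, so x = (-12 ± 2)/2: x = -5 or x = -7.

x = -7, x = -5, x = 4


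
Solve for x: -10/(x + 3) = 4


Multiply both sides by (x + 3): -10 = 4(x + 3)
Distribute: -10 = 4x + 12
4x = -10 - 12 = -22
x = -11/2

x = -11/2


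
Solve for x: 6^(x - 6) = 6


Express both sides with the same base.
6 = 6^1
Since the bases match, equate exponents: x - 6 = 1
So x = 1 - (-6) = 7

x = 7


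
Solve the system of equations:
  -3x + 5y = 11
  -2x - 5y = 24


Using Cramer's rule:
Determinant D = (-3)(-5) - (-2)(5) = 15 + 10 = 25
Dx = (11)(-5) - (24)(5) = -55 - 120 = -175
Dy = (-3)(24) - (-2)(11) = -72 + 22 = -50
x = Dx/D = -175/25 = -7
y = Dy/D = -50/25 = -2

x = -7, y = -2


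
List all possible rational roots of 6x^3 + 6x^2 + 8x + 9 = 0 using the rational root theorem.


Rational root theorem: possible roots are ±p/q where:
  p divides the constant term (9): p ∈ {1, 3, 9}
  q divides the leading coefficient (6): q ∈ {1, 2, 3, 6}

All possible rational roots: -9, -9/2, -3, -3/2, -1, -1/2, -1/3, -1/6, 1/6, 1/3, 1/2, 1, 3/2, 3, 9/2, 9

-9, -9/2, -3, -3/2, -1, -1/2, -1/3, -1/6, 1/6, 1/3, 1/2, 1, 3/2, 3, 9/2, 9


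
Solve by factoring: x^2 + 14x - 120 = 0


We need two numbers that multiply to -120 and add to 14.
Those numbers are -6 and 20 (since (-6) * 20 = -120 and (-6) + 20 = 14).
So x^2 + 14x - 120 = (x - 6)(x + 20) = 0
Setting each factor to zero: x = 6 or x = -20

x = -20, x = 6


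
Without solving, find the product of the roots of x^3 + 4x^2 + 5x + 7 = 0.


By Vieta's formulas for x^3 + bx^2 + cx + d = 0:
  r1 + r2 + r3 = -b/a = -4
  r1*r2 + r1*r3 + r2*r3 = c/a = 5
  r1*r2*r3 = -d/a = -7


Product = -7


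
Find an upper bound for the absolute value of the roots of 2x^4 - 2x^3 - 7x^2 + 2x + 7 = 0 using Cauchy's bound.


Cauchy's bound: all roots r satisfy |r| <= 1 + max(|a_i/a_n|) for i = 0,...,n-1
where a_n is the leading coefficient.

Coefficients: [2, -2, -7, 2, 7]
Leading coefficient a_n = 2
Ratios |a_i/a_n|: 1, 7/2, 1, 7/2
Maximum ratio: 7/2
Cauchy's bound: |r| <= 1 + 7/2 = 9/2

Upper bound = 9/2


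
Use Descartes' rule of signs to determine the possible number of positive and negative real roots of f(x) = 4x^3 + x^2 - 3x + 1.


Descartes' rule of signs:

For positive roots, count sign changes in f(x) = 4x^3 + x^2 - 3x + 1:
Signs of coefficients: +, +, -, +
Number of sign changes: 2
Possible positive real roots: 2, 0

For negative roots, examine f(-x) = -4x^3 + x^2 + 3x + 1:
Signs of coefficients: -, +, +, +
Number of sign changes: 1
Possible negative real roots: 1

Positive roots: 2 or 0; Negative roots: 1


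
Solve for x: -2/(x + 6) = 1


Multiply both sides by (x + 6): -2 = 1(x + 6)
Distribute: -2 = x + 6
x = -2 - 6 = -8
x = -8

x = -8


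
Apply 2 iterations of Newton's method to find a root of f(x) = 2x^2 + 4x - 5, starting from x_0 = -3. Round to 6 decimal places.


Newton's method: x_(n+1) = x_n - f(x_n)/f'(x_n)
f(x) = 2x^2 + 4x - 5
f'(x) = 4x + 4

Iteration 1:
  f(-3.000000) = 1.000000
  f'(-3.000000) = -8.000000
  x_1 = -3.000000 - (1.000000)/(-8.000000) = -2.875000

Iteration 2:
  f(-2.875000) = 0.031250
  f'(-2.875000) = -7.500000
  x_2 = -2.875000 - (0.031250)/(-7.500000) = -2.870833

x_2 = -2.870833


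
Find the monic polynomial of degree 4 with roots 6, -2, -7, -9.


A monic polynomial with roots 6, -2, -7, -9 is:
p(x) = (x - 6)(x + 2)(x + 7)(x + 9)
After multiplying by (x - 6): x - 6
After multiplying by (x + 2): x^2 - 4x - 12
After multiplying by (x + 7): x^3 + 3x^2 - 40x - 84
After multiplying by (x + 9): x^4 + 12x^3 - 13x^2 - 444x - 756

x^4 + 12x^3 - 13x^2 - 444x - 756


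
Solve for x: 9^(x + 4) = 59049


Express both sides with the same base.
59049 = 9^5
Since the bases match, equate exponents: x + 4 = 5
So x = 5 - (4) = 1

x = 1


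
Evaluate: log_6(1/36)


We need the exponent such that 6^? = 1/36
6^(-2) = 1/6^2 = 1/36
Therefore log_6(1/36) = -2

-2


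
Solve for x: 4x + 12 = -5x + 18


Starting with: 4x + 12 = -5x + 18
Move all x terms to left: (4 + 5)x = 18 - 12
Simplify: 9x = 6
Divide both sides by 9: x = 2/3

x = 2/3


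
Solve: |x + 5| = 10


An absolute value equation |expr| = 10 gives two cases:
Case 1: x + 5 = 10
  x = 5, so x = 5
Case 2: x + 5 = -10
  x = -15, so x = -15

x = -15, x = 5


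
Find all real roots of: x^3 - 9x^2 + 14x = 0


The constant term is 0, so x = 0 is a root. Factor out x:
  x(x^2 - 9x + 14) = 0
Solve the quadratic x^2 - 9x + 14 = 0: discriminant = (-9)^2 - 4(1)(14) = 81 - 56 = 25.
sqrt(25) = 5, so x = (9 ± 5)/2: x = 7 or x = 2.

x = 0, x = 2, x = 7


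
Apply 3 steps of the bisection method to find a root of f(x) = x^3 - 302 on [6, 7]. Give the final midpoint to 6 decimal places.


f(x) = x^3 - 302
f(6) = -86 < 0
f(7) = 41 > 0

Step 1: midpoint = (6.000000 + 7.000000)/2 = 6.500000
  f(6.500000) = -27.375000
  f(mid) < 0, so root is in [6.500000, 7.000000]

Step 2: midpoint = (6.500000 + 7.000000)/2 = 6.750000
  f(6.750000) = 5.546875
  f(mid) > 0, so root is in [6.500000, 6.750000]

Step 3: midpoint = (6.500000 + 6.750000)/2 = 6.625000
  f(6.625000) = -11.224609
  f(mid) < 0, so root is in [6.625000, 6.750000]

midpoint = 6.625000


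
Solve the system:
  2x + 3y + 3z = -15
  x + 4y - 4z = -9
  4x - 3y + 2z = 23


Using Cramer's rule. Expand each determinant along the first row.
D  = 2*[4*2 - (-4)*(-3)] - 3*[1*2 - (-4)*4] + 3*[1*(-3) - 4*4]
  = 2*(-4) - 3*(18) + 3*(-19) = -119
Dx = (-15)*[4*2 - (-4)*(-3)] - 3*[(-9)*2 - (-4)*23] + 3*[(-9)*(-3) - 4*23]
  = (-15)*(-4) - 3*(74) + 3*(-65) = -357
Dy = 2*[(-9)*2 - (-4)*23] - (-15)*[1*2 - (-4)*4] + 3*[1*23 - (-9)*4]
  = 2*(74) - (-15)*(18) + 3*(59) = 595
Dz = 2*[4*23 - (-9)*(-3)] - 3*[1*23 - (-9)*4] + (-15)*[1*(-3) - 4*4]
  = 2*(65) - 3*(59) + (-15)*(-19) = 238
x = Dx/D = -357/-119 = 3, y = Dy/D = 595/-119 = -5, z = Dz/D = 238/-119 = -2
Check eq1: (2)(3) + (3)(-5) + (3)(-2) = -15 = -15 ✓
Check eq2: (1)(3) + (4)(-5) + (-4)(-2) = -9 = -9 ✓
Check eq3: (4)(3) + (-3)(-5) + (2)(-2) = 23 = 23 ✓

x = 3, y = -5, z = -2


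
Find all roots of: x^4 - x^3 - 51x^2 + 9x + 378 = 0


Let p(x) = x^4 - x^3 - 51x^2 + 9x + 378. By the rational root theorem (leading coefficient 1), any rational root is an integer divisor of 378: try ±1, ±2, ... in turn.
Test x = 1: value = 336 ≠ 0.
Test x = -1: value = 320 ≠ 0.
Test x = 2: value = 200 ≠ 0.
Test x = -2: value = 180 ≠ 0.
Test x = 3: value = 0 ✓, so (x - 3) is a factor.
Synthetic division by (x - 3): bring down 1; 1(3) - 1 = 2; 2(3) - 51 = -45; (-45)(3) + 9 = -126; (-126)(3) + 378 = 0 → quotient x^3 + 2x^2 - 45x - 126, remainder 0.
Continue with the quotient x^3 + 2x^2 - 45x - 126 (candidates must divide 126; re-test x = 3 first in case it repeats).
Test x = 3: value = -216 ≠ 0.
Test x = -3: value = 0 ✓, so (x + 3) is a factor.
Synthetic division by (x + 3): bring down 1; 1(-3) + 2 = -1; (-1)(-3) - 45 = -42; (-42)(-3) - 126 = 0 → quotient x^2 - x - 42, remainder 0.
Solve the quadratic x^2 - x - 42 = 0: discriminant = (-1)^2 - 4(1)(-42) = 1 + 168 = 169.
sqrt(169) = 13, so x = (1 ± 13)/2: x = 7 or x = -6.
Collecting all roots found:

x = -6, x = -3, x = 3, x = 7


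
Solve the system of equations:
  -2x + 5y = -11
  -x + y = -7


Using Cramer's rule:
Determinant D = (-2)(1) - (-1)(5) = -2 + 5 = 3
Dx = (-11)(1) - (-7)(5) = -11 + 35 = 24
Dy = (-2)(-7) - (-1)(-11) = 14 - 11 = 3
x = Dx/D = 24/3 = 8
y = Dy/D = 3/3 = 1

x = 8, y = 1


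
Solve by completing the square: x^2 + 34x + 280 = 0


Start: x^2 + 34x + 280 = 0
Move constant: x^2 + 34x = -280
Half of 34 is 17, squared is 289
Add 289 to both sides: x^2 + 34x + 289 = 9
(x + 17)^2 = 9
x + 17 = ±3
x = -17 + 3 = -14 or x = -17 - 3 = -20

x = -20, x = -14


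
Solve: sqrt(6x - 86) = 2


Square both sides: 6x - 86 = 2^2 = 4
6x = 4 + 86 = 90
x = 15
Check: sqrt(6*15 - 86) = sqrt(4) = 2 ✓

x = 15


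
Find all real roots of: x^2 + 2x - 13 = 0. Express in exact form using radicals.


Using the quadratic formula: x = (-b ± sqrt(b^2 - 4ac)) / (2a)
Here a = 1, b = 2, c = -13
Discriminant = b^2 - 4ac = 2^2 - 4(1)(-13) = 4 + 52 = 56
Since discriminant = 56 > 0, there are two real roots.
x = (-2 ± 2*sqrt(14)) / 2
Simplifying: x = -1 ± sqrt(14)
Numerically: x ≈ 2.7417 or x ≈ -4.7417

x = -1 + sqrt(14) or x = -1 - sqrt(14)


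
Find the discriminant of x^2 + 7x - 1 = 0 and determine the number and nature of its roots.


For ax^2 + bx + c = 0, discriminant D = b^2 - 4ac
Here a = 1, b = 7, c = -1
D = (7)^2 - 4(1)(-1) = 49 + 4 = 53

D = 53 > 0 but not a perfect square
The equation has 2 distinct real irrational roots.

Discriminant = 53, 2 distinct real irrational roots


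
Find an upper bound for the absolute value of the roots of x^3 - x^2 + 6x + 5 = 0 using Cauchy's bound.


Cauchy's bound: all roots r satisfy |r| <= 1 + max(|a_i/a_n|) for i = 0,...,n-1
where a_n is the leading coefficient.

Coefficients: [1, -1, 6, 5]
Leading coefficient a_n = 1
Ratios |a_i/a_n|: 1, 6, 5
Maximum ratio: 6
Cauchy's bound: |r| <= 1 + 6 = 7

Upper bound = 7


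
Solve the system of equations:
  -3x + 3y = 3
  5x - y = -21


Using Cramer's rule:
Determinant D = (-3)(-1) - (5)(3) = 3 - 15 = -12
Dx = (3)(-1) - (-21)(3) = -3 + 63 = 60
Dy = (-3)(-21) - (5)(3) = 63 - 15 = 48
x = Dx/D = 60/-12 = -5
y = Dy/D = 48/-12 = -4

x = -5, y = -4


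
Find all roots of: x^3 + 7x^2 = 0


The lowest-degree term is x^2, so x = 0 is a root with multiplicity 2. Factor out x^2:
  x + 7 = 0
Linear factor x + 7 = 0 gives x = -7.
Collecting all roots found:

x = -7, x = 0 (multiplicity 2)


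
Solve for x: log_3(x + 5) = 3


Convert to exponential form: x + 5 = 3^3 = 27
x = 27 - 5 = 22
Check: log_3(22 + 5) = log_3(27) = log_3(27) = 3 ✓

x = 22


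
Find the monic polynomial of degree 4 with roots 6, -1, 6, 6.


A monic polynomial with roots 6, -1, 6, 6 is:
p(x) = (x - 6)(x + 1)(x - 6)(x - 6)
After multiplying by (x - 6): x - 6
After multiplying by (x + 1): x^2 - 5x - 6
After multiplying by (x - 6): x^3 - 11x^2 + 24x + 36
After multiplying by (x - 6): x^4 - 17x^3 + 90x^2 - 108x - 216

x^4 - 17x^3 + 90x^2 - 108x - 216


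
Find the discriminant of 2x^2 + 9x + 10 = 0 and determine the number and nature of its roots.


For ax^2 + bx + c = 0, discriminant D = b^2 - 4ac
Here a = 2, b = 9, c = 10
D = (9)^2 - 4(2)(10) = 81 - 80 = 1

D = 1 > 0 and is a perfect square (sqrt = 1)
The equation has 2 distinct real rational roots.

Discriminant = 1, 2 distinct real rational roots


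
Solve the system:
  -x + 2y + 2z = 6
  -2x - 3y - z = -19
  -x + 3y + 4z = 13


Using Cramer's rule. Expand each determinant along the first row.
D  = (-1)*[(-3)*4 - (-1)*3] - 2*[(-2)*4 - (-1)*(-1)] + 2*[(-2)*3 - (-3)*(-1)]
  = (-1)*(-9) - 2*(-9) + 2*(-9) = 9
Dx = 6*[(-3)*4 - (-1)*3] - 2*[(-19)*4 - (-1)*13] + 2*[(-19)*3 - (-3)*13]
  = 6*(-9) - 2*(-63) + 2*(-18) = 36
Dy = (-1)*[(-19)*4 - (-1)*13] - 6*[(-2)*4 - (-1)*(-1)] + 2*[(-2)*13 - (-19)*(-1)]
  = (-1)*(-63) - 6*(-9) + 2*(-45) = 27
Dz = (-1)*[(-3)*13 - (-19)*3] - 2*[(-2)*13 - (-19)*(-1)] + 6*[(-2)*3 - (-3)*(-1)]
  = (-1)*(18) - 2*(-45) + 6*(-9) = 18
x = Dx/D = 36/9 = 4, y = Dy/D = 27/9 = 3, z = Dz/D = 18/9 = 2
Check eq1: (-1)(4) + (2)(3) + (2)(2) = 6 = 6 ✓
Check eq2: (-2)(4) + (-3)(3) + (-1)(2) = -19 = -19 ✓
Check eq3: (-1)(4) + (3)(3) + (4)(2) = 13 = 13 ✓

x = 4, y = 3, z = 2


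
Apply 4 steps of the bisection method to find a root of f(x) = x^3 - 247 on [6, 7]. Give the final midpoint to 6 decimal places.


f(x) = x^3 - 247
f(6) = -31 < 0
f(7) = 96 > 0

Step 1: midpoint = (6.000000 + 7.000000)/2 = 6.500000
  f(6.500000) = 27.625000
  f(mid) > 0, so root is in [6.000000, 6.500000]

Step 2: midpoint = (6.000000 + 6.500000)/2 = 6.250000
  f(6.250000) = -2.859375
  f(mid) < 0, so root is in [6.250000, 6.500000]

Step 3: midpoint = (6.250000 + 6.500000)/2 = 6.375000
  f(6.375000) = 12.083984
  f(mid) > 0, so root is in [6.250000, 6.375000]

Step 4: midpoint = (6.250000 + 6.375000)/2 = 6.312500
  f(6.312500) = 4.538330
  f(mid) > 0, so root is in [6.250000, 6.312500]

midpoint = 6.312500


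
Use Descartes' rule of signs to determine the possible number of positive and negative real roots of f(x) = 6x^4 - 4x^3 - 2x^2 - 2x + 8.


Descartes' rule of signs:

For positive roots, count sign changes in f(x) = 6x^4 - 4x^3 - 2x^2 - 2x + 8:
Signs of coefficients: +, -, -, -, +
Number of sign changes: 2
Possible positive real roots: 2, 0

For negative roots, examine f(-x) = 6x^4 + 4x^3 - 2x^2 + 2x + 8:
Signs of coefficients: +, +, -, +, +
Number of sign changes: 2
Possible negative real roots: 2, 0

Positive roots: 2 or 0; Negative roots: 2 or 0


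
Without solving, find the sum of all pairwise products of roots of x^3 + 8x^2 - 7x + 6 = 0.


By Vieta's formulas for x^3 + bx^2 + cx + d = 0:
  r1 + r2 + r3 = -b/a = -8
  r1*r2 + r1*r3 + r2*r3 = c/a = -7
  r1*r2*r3 = -d/a = -6


Sum of pairwise products = -7


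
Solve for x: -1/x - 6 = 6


Subtract -6 from both sides: -1/x = 12
Multiply both sides by x: -1 = 12 * x
Divide by 12: x = -1/12

x = -1/12


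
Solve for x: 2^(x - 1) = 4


Express both sides with the same base.
4 = 2^2
Since the bases match, equate exponents: x - 1 = 2
So x = 2 - (-1) = 3

x = 3


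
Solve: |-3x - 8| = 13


An absolute value equation |expr| = 13 gives two cases:
Case 1: -3x - 8 = 13
  -3x = 21, so x = -7
Case 2: -3x - 8 = -13
  -3x = -5, so x = 5/3

x = -7, x = 5/3


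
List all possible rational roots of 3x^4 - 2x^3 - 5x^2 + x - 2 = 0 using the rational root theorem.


Rational root theorem: possible roots are ±p/q where:
  p divides the constant term (-2): p ∈ {1, 2}
  q divides the leading coefficient (3): q ∈ {1, 3}

All possible rational roots: -2, -1, -2/3, -1/3, 1/3, 2/3, 1, 2

-2, -1, -2/3, -1/3, 1/3, 2/3, 1, 2


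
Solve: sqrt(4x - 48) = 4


Square both sides: 4x - 48 = 4^2 = 16
4x = 16 + 48 = 64
x = 16
Check: sqrt(4*16 - 48) = sqrt(16) = 4 ✓

x = 16


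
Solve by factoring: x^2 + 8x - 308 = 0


We need two numbers that multiply to -308 and add to 8.
Those numbers are -14 and 22 (since (-14) * 22 = -308 and (-14) + 22 = 8).
So x^2 + 8x - 308 = (x - 14)(x + 22) = 0
Setting each factor to zero: x = 14 or x = -22

x = -22, x = 14


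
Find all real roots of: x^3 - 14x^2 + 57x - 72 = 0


Let p(x) = x^3 - 14x^2 + 57x - 72. By the rational root theorem (leading coefficient 1), any rational root is an integer divisor of 72: try ±1, ±2, ... in turn.
Test x = 1: value = -28 ≠ 0.
Test x = -1: value = -144 ≠ 0.
Test x = 2: value = -6 ≠ 0.
Test x = -2: value = -250 ≠ 0.
Test x = 3: value = 0 ✓, so (x - 3) is a factor.
Synthetic division by (x - 3): bring down 1; 1(3) - 14 = -11; (-11)(3) + 57 = 24; 24(3) - 72 = 0 → quotient x^2 - 11x + 24, remainder 0.
Solve the quadratic x^2 - 11x + 24 = 0: discriminant = (-11)^2 - 4(1)(24) = 121 - 96 = 25.
sqrt(25) = 5, so x = (11 ± 5)/2: x = 8 or x = 3.

x = 3 (multiplicity 2), x = 8


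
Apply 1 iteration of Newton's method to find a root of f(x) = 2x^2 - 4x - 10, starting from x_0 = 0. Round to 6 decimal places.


Newton's method: x_(n+1) = x_n - f(x_n)/f'(x_n)
f(x) = 2x^2 - 4x - 10
f'(x) = 4x - 4

Iteration 1:
  f(0.000000) = -10.000000
  f'(0.000000) = -4.000000
  x_1 = 0.000000 - (-10.000000)/(-4.000000) = -2.500000

x_1 = -2.500000


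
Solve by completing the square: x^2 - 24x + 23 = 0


Start: x^2 - 24x + 23 = 0
Move constant: x^2 - 24x = -23
Half of -24 is -12, squared is 144
Add 144 to both sides: x^2 - 24x + 144 = 121
(x - 12)^2 = 121
x - 12 = ±11
x = 12 + 11 = 23 or x = 12 - 11 = 1

x = 1, x = 23


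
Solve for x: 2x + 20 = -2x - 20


Starting with: 2x + 20 = -2x - 20
Move all x terms to left: (2 + 2)x = -20 - 20
Simplify: 4x = -40
Divide both sides by 4: x = -10

x = -10


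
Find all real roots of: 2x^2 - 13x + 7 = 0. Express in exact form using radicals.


Using the quadratic formula: x = (-b ± sqrt(b^2 - 4ac)) / (2a)
Here a = 2, b = -13, c = 7
Discriminant = b^2 - 4ac = (-13)^2 - 4(2)(7) = 169 - 56 = 113
Since discriminant = 113 > 0, there are two real roots.
x = (13 ± sqrt(113)) / 4
Numerically: x ≈ 5.9075 or x ≈ 0.5925

x = (13 + sqrt(113)) / 4 or x = (13 - sqrt(113)) / 4


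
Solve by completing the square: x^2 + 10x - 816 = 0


Start: x^2 + 10x - 816 = 0
Move constant: x^2 + 10x = 816
Half of 10 is 5, squared is 25
Add 25 to both sides: x^2 + 10x + 25 = 841
(x + 5)^2 = 841
x + 5 = ±29
x = -5 + 29 = 24 or x = -5 - 29 = -34

x = -34, x = 24


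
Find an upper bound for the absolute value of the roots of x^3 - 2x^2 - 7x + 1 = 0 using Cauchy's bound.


Cauchy's bound: all roots r satisfy |r| <= 1 + max(|a_i/a_n|) for i = 0,...,n-1
where a_n is the leading coefficient.

Coefficients: [1, -2, -7, 1]
Leading coefficient a_n = 1
Ratios |a_i/a_n|: 2, 7, 1
Maximum ratio: 7
Cauchy's bound: |r| <= 1 + 7 = 8

Upper bound = 8


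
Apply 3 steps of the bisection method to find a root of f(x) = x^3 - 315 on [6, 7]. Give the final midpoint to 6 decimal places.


f(x) = x^3 - 315
f(6) = -99 < 0
f(7) = 28 > 0

Step 1: midpoint = (6.000000 + 7.000000)/2 = 6.500000
  f(6.500000) = -40.375000
  f(mid) < 0, so root is in [6.500000, 7.000000]

Step 2: midpoint = (6.500000 + 7.000000)/2 = 6.750000
  f(6.750000) = -7.453125
  f(mid) < 0, so root is in [6.750000, 7.000000]

Step 3: midpoint = (6.750000 + 7.000000)/2 = 6.875000
  f(6.875000) = 9.951172
  f(mid) > 0, so root is in [6.750000, 6.875000]

midpoint = 6.875000


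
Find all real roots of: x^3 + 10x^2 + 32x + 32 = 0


Let p(x) = x^3 + 10x^2 + 32x + 32. By the rational root theorem (leading coefficient 1), any rational root is an integer divisor of 32: try ±1, ±2, ... in turn.
Test x = 1: value = 75 ≠ 0.
Test x = -1: value = 9 ≠ 0.
Test x = 2: value = 144 ≠ 0.
Test x = -2: value = 0 ✓, so (x + 2) is a factor.
Synthetic division by (x + 2): bring down 1; 1(-2) + 10 = 8; 8(-2) + 32 = 16; 16(-2) + 32 = 0 → quotient x^2 + 8x + 16, remainder 0.
Solve the quadratic x^2 + 8x + 16 = 0: discriminant = 8^2 - 4(1)(16) = 64 - 64 = 0.
Discriminant = 0, so a double root: x = -8/2 = -4.

x = -4 (multiplicity 2), x = -2


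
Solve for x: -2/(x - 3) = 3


Multiply both sides by (x - 3): -2 = 3(x - 3)
Distribute: -2 = 3x - 9
3x = -2 + 9 = 7
x = 7/3

x = 7/3


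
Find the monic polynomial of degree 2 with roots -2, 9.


A monic polynomial with roots -2, 9 is:
p(x) = (x + 2)(x - 9)
After multiplying by (x + 2): x + 2
After multiplying by (x - 9): x^2 - 7x - 18

x^2 - 7x - 18


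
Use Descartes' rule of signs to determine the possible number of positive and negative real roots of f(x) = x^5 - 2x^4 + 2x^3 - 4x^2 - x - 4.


Descartes' rule of signs:

For positive roots, count sign changes in f(x) = x^5 - 2x^4 + 2x^3 - 4x^2 - x - 4:
Signs of coefficients: +, -, +, -, -, -
Number of sign changes: 3
Possible positive real roots: 3, 1

For negative roots, examine f(-x) = -x^5 - 2x^4 - 2x^3 - 4x^2 + x - 4:
Signs of coefficients: -, -, -, -, +, -
Number of sign changes: 2
Possible negative real roots: 2, 0

Positive roots: 3 or 1; Negative roots: 2 or 0


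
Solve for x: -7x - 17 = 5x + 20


Starting with: -7x - 17 = 5x + 20
Move all x terms to left: (-7 - 5)x = 20 + 17
Simplify: -12x = 37
Divide both sides by -12: x = -37/12

x = -37/12


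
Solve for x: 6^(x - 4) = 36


Express both sides with the same base.
36 = 6^2
Since the bases match, equate exponents: x - 4 = 2
So x = 2 - (-4) = 6

x = 6


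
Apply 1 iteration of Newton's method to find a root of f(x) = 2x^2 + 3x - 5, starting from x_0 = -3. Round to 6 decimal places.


Newton's method: x_(n+1) = x_n - f(x_n)/f'(x_n)
f(x) = 2x^2 + 3x - 5
f'(x) = 4x + 3

Iteration 1:
  f(-3.000000) = 4.000000
  f'(-3.000000) = -9.000000
  x_1 = -3.000000 - (4.000000)/(-9.000000) = -2.555556

x_1 = -2.555556


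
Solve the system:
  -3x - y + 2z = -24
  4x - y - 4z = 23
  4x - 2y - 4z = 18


Using Cramer's rule. Expand each determinant along the first row.
D  = (-3)*[(-1)*(-4) - (-4)*(-2)] - (-1)*[4*(-4) - (-4)*4] + 2*[4*(-2) - (-1)*4]
  = (-3)*(-4) - (-1)*(0) + 2*(-4) = 4
Dx = (-24)*[(-1)*(-4) - (-4)*(-2)] - (-1)*[23*(-4) - (-4)*18] + 2*[23*(-2) - (-1)*18]
  = (-24)*(-4) - (-1)*(-20) + 2*(-28) = 20
Dy = (-3)*[23*(-4) - (-4)*18] - (-24)*[4*(-4) - (-4)*4] + 2*[4*18 - 23*4]
  = (-3)*(-20) - (-24)*(0) + 2*(-20) = 20
Dz = (-3)*[(-1)*18 - 23*(-2)] - (-1)*[4*18 - 23*4] + (-24)*[4*(-2) - (-1)*4]
  = (-3)*(28) - (-1)*(-20) + (-24)*(-4) = -8
x = Dx/D = 20/4 = 5, y = Dy/D = 20/4 = 5, z = Dz/D = -8/4 = -2
Check eq1: (-3)(5) + (-1)(5) + (2)(-2) = -24 = -24 ✓
Check eq2: (4)(5) + (-1)(5) + (-4)(-2) = 23 = 23 ✓
Check eq3: (4)(5) + (-2)(5) + (-4)(-2) = 18 = 18 ✓

x = 5, y = 5, z = -2
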